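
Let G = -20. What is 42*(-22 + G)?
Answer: -1764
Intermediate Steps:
42*(-22 + G) = 42*(-22 - 20) = 42*(-42) = -1764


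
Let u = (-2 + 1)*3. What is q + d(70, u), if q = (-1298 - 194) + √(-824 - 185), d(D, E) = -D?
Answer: -1562 + I*√1009 ≈ -1562.0 + 31.765*I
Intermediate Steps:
u = -3 (u = -1*3 = -3)
q = -1492 + I*√1009 (q = -1492 + √(-1009) = -1492 + I*√1009 ≈ -1492.0 + 31.765*I)
q + d(70, u) = (-1492 + I*√1009) - 1*70 = (-1492 + I*√1009) - 70 = -1562 + I*√1009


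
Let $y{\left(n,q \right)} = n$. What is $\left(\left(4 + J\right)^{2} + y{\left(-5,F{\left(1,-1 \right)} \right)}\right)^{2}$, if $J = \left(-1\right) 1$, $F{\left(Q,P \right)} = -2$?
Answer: $16$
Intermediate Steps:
$J = -1$
$\left(\left(4 + J\right)^{2} + y{\left(-5,F{\left(1,-1 \right)} \right)}\right)^{2} = \left(\left(4 - 1\right)^{2} - 5\right)^{2} = \left(3^{2} - 5\right)^{2} = \left(9 - 5\right)^{2} = 4^{2} = 16$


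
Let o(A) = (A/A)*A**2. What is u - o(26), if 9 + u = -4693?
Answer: -5378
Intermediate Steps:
o(A) = A**2 (o(A) = 1*A**2 = A**2)
u = -4702 (u = -9 - 4693 = -4702)
u - o(26) = -4702 - 1*26**2 = -4702 - 1*676 = -4702 - 676 = -5378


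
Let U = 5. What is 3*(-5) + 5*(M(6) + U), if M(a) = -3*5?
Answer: -65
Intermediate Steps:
M(a) = -15
3*(-5) + 5*(M(6) + U) = 3*(-5) + 5*(-15 + 5) = -15 + 5*(-10) = -15 - 50 = -65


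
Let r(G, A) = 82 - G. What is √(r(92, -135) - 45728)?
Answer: 33*I*√42 ≈ 213.86*I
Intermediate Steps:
√(r(92, -135) - 45728) = √((82 - 1*92) - 45728) = √((82 - 92) - 45728) = √(-10 - 45728) = √(-45738) = 33*I*√42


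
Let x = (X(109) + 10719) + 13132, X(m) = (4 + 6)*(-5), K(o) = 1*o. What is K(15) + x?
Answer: 23816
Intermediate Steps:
K(o) = o
X(m) = -50 (X(m) = 10*(-5) = -50)
x = 23801 (x = (-50 + 10719) + 13132 = 10669 + 13132 = 23801)
K(15) + x = 15 + 23801 = 23816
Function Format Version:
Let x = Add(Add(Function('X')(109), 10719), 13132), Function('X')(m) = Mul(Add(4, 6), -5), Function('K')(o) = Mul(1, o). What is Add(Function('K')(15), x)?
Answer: 23816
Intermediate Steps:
Function('K')(o) = o
Function('X')(m) = -50 (Function('X')(m) = Mul(10, -5) = -50)
x = 23801 (x = Add(Add(-50, 10719), 13132) = Add(10669, 13132) = 23801)
Add(Function('K')(15), x) = Add(15, 23801) = 23816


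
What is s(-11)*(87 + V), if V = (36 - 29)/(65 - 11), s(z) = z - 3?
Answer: -32935/27 ≈ -1219.8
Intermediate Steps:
s(z) = -3 + z
V = 7/54 ≈ 0.12963
s(-11)*(87 + V) = (-3 - 11)*(87 + 7/54) = -14*4705/54 = -32935/27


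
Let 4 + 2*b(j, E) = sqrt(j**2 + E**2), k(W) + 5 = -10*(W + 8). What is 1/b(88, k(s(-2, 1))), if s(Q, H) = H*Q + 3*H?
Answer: 8/16753 + 2*sqrt(16769)/16753 ≈ 0.015937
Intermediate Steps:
s(Q, H) = 3*H + H*Q
k(W) = -85 - 10*W (k(W) = -5 - 10*(W + 8) = -5 - 10*(8 + W) = -5 + (-80 - 10*W) = -85 - 10*W)
b(j, E) = -2 + sqrt(E**2 + j**2)/2 (b(j, E) = -2 + sqrt(j**2 + E**2)/2 = -2 + sqrt(E**2 + j**2)/2)
1/b(88, k(s(-2, 1))) = 1/(-2 + sqrt((-85 - 10*(3 - 2))**2 + 88**2)/2) = 1/(-2 + sqrt((-85 - 10)**2 + 7744)/2) = 1/(-2 + sqrt((-95)**2 + 7744)/2) = 1/(-2 + sqrt(9025 + 7744)/2) = 1/(-2 + sqrt(16769)/2)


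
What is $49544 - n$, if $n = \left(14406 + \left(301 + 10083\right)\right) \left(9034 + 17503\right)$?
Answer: $-657802686$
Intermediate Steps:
$n = 657852230$ ($n = \left(14406 + 10384\right) 26537 = 24790 \cdot 26537 = 657852230$)
$49544 - n = 49544 - 657852230 = -657802686$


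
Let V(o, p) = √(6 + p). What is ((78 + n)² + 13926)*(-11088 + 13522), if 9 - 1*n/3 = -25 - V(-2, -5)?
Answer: 115408110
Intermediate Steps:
n = 105 (n = 27 - 3*(-25 - √(6 - 5)) = 27 - 3*(-25 - √1) = 27 - 3*(-25 - 1*1) = 27 - 3*(-25 - 1) = 27 - 3*(-26) = 27 + 78 = 105)
((78 + n)² + 13926)*(-11088 + 13522) = ((78 + 105)² + 13926)*(-11088 + 13522) = (183² + 13926)*2434 = (33489 + 13926)*2434 = 47415*2434 = 115408110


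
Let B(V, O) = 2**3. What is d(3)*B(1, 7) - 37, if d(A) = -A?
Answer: -61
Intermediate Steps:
B(V, O) = 8
d(3)*B(1, 7) - 37 = -1*3*8 - 37 = -3*8 - 37 = -24 - 37 = -61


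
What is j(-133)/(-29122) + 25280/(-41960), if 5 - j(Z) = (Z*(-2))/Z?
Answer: -18412447/30548978 ≈ -0.60272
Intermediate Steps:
j(Z) = 7 (j(Z) = 5 - Z*(-2)/Z = 5 - (-2*Z)/Z = 5 - 1*(-2) = 5 + 2 = 7)
j(-133)/(-29122) + 25280/(-41960) = 7/(-29122) + 25280/(-41960) = 7*(-1/29122) + 25280*(-1/41960) = -7/29122 - 632/1049 = -18412447/30548978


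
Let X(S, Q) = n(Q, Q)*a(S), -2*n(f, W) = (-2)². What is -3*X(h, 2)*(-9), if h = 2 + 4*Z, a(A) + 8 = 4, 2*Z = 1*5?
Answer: 216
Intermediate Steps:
Z = 5/2 (Z = (1*5)/2 = (½)*5 = 5/2 ≈ 2.5000)
a(A) = -4 (a(A) = -8 + 4 = -4)
n(f, W) = -2 (n(f, W) = -½*(-2)² = -½*4 = -2)
h = 12 (h = 2 + 4*(5/2) = 2 + 10 = 12)
X(S, Q) = 8 (X(S, Q) = -2*(-4) = 8)
-3*X(h, 2)*(-9) = -3*8*(-9) = -24*(-9) = 216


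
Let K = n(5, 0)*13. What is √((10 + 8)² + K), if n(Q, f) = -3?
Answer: √285 ≈ 16.882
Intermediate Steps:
K = -39 (K = -3*13 = -39)
√((10 + 8)² + K) = √((10 + 8)² - 39) = √(18² - 39) = √(324 - 39) = √285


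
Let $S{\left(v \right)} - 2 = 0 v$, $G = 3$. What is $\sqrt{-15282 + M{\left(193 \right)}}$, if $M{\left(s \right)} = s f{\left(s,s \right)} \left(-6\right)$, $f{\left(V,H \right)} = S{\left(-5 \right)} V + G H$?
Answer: $4 i \sqrt{70797} \approx 1064.3 i$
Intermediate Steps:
$S{\left(v \right)} = 2$ ($S{\left(v \right)} = 2 + 0 v = 2 + 0 = 2$)
$f{\left(V,H \right)} = 2 V + 3 H$
$M{\left(s \right)} = - 30 s^{2}$ ($M{\left(s \right)} = s \left(2 s + 3 s\right) \left(-6\right) = s 5 s \left(-6\right) = 5 s^{2} \left(-6\right) = - 30 s^{2}$)
$\sqrt{-15282 + M{\left(193 \right)}} = \sqrt{-15282 - 30 \cdot 193^{2}} = \sqrt{-15282 - 1117470} = \sqrt{-1132752} = 4 i \sqrt{70797}$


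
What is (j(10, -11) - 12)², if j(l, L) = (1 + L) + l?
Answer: 144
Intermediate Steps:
j(l, L) = 1 + L + l
(j(10, -11) - 12)² = ((1 - 11 + 10) - 12)² = (0 - 12)² = (-12)² = 144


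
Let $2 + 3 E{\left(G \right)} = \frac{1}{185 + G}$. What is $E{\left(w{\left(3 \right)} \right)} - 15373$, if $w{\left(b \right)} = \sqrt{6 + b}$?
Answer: $- \frac{2890249}{188} \approx -15374.0$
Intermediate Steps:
$E{\left(G \right)} = - \frac{2}{3} + \frac{1}{3 \left(185 + G\right)}$
$E{\left(w{\left(3 \right)} \right)} - 15373 = \frac{-369 - 2 \sqrt{6 + 3}}{3 \left(185 + \sqrt{6 + 3}\right)} - 15373 = \frac{-369 - 2 \sqrt{9}}{3 \left(185 + \sqrt{9}\right)} - 15373 = \frac{-369 - 6}{3 \left(185 + 3\right)} - 15373 = \frac{-369 - 6}{3 \cdot 188} - 15373 = \frac{1}{3} \cdot \frac{1}{188} \left(-375\right) - 15373 = - \frac{125}{188} - 15373 = - \frac{2890249}{188}$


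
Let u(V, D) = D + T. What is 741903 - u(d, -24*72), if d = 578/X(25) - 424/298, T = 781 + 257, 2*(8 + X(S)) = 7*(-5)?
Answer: 742593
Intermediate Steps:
X(S) = -51/2 (X(S) = -8 + (7*(-5))/2 = -8 + (½)*(-35) = -8 - 35/2 = -51/2)
T = 1038
d = -10768/447 (d = 578/(-51/2) - 424/298 = 578*(-2/51) - 424*1/298 = -68/3 - 212/149 = -10768/447 ≈ -24.089)
u(V, D) = 1038 + D (u(V, D) = D + 1038 = 1038 + D)
741903 - u(d, -24*72) = 741903 - (1038 - 24*72) = 741903 - (1038 - 1728) = 741903 - 1*(-690) = 741903 + 690 = 742593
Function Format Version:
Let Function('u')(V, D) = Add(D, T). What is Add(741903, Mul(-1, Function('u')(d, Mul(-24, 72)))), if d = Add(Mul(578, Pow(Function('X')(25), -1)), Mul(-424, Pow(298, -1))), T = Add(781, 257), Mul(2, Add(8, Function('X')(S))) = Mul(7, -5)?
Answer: 742593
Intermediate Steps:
Function('X')(S) = Rational(-51, 2) (Function('X')(S) = Add(-8, Mul(Rational(1, 2), Mul(7, -5))) = Add(-8, Mul(Rational(1, 2), -35)) = Add(-8, Rational(-35, 2)) = Rational(-51, 2))
T = 1038
d = Rational(-10768, 447) (d = Add(Mul(578, Pow(Rational(-51, 2), -1)), Mul(-424, Pow(298, -1))) = Add(Mul(578, Rational(-2, 51)), Mul(-424, Rational(1, 298))) = Add(Rational(-68, 3), Rational(-212, 149)) = Rational(-10768, 447) ≈ -24.089)
Function('u')(V, D) = Add(1038, D) (Function('u')(V, D) = Add(D, 1038) = Add(1038, D))
Add(741903, Mul(-1, Function('u')(d, Mul(-24, 72)))) = Add(741903, Mul(-1, Add(1038, Mul(-24, 72)))) = Add(741903, Mul(-1, Add(1038, -1728))) = Add(741903, Mul(-1, -690)) = Add(741903, 690) = 742593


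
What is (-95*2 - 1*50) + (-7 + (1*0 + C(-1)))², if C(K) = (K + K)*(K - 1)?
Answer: -231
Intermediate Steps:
C(K) = 2*K*(-1 + K) (C(K) = (2*K)*(-1 + K) = 2*K*(-1 + K))
(-95*2 - 1*50) + (-7 + (1*0 + C(-1)))² = (-95*2 - 1*50) + (-7 + (1*0 + 2*(-1)*(-1 - 1)))² = (-190 - 50) + (-7 + (0 + 2*(-1)*(-2)))² = -240 + (-7 + (0 + 4))² = -240 + (-7 + 4)² = -240 + (-3)² = -240 + 9 = -231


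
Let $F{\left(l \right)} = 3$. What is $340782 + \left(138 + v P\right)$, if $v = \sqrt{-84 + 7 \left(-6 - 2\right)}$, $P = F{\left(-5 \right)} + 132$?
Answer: $340920 + 270 i \sqrt{35} \approx 3.4092 \cdot 10^{5} + 1597.3 i$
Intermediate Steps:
$P = 135$ ($P = 3 + 132 = 135$)
$v = 2 i \sqrt{35}$ ($v = \sqrt{-84 + 7 \left(-8\right)} = \sqrt{-84 - 56} = \sqrt{-140} = 2 i \sqrt{35} \approx 11.832 i$)
$340782 + \left(138 + v P\right) = 340782 + \left(138 + 2 i \sqrt{35} \cdot 135\right) = 340782 + \left(138 + 270 i \sqrt{35}\right) = 340920 + 270 i \sqrt{35}$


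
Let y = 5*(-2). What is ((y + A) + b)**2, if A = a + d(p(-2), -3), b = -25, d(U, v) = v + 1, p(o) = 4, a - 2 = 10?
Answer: 625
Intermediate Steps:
a = 12 (a = 2 + 10 = 12)
d(U, v) = 1 + v
y = -10
A = 10 (A = 12 + (1 - 3) = 12 - 2 = 10)
((y + A) + b)**2 = ((-10 + 10) - 25)**2 = (0 - 25)**2 = (-25)**2 = 625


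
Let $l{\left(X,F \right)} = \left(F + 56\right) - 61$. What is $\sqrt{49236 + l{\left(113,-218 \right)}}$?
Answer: $\sqrt{49013} \approx 221.39$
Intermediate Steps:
$l{\left(X,F \right)} = -5 + F$ ($l{\left(X,F \right)} = \left(56 + F\right) - 61 = -5 + F$)
$\sqrt{49236 + l{\left(113,-218 \right)}} = \sqrt{49236 - 223} = \sqrt{49013}$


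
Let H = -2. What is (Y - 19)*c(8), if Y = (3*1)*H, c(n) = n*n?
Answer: -1600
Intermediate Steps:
c(n) = n**2
Y = -6 (Y = (3*1)*(-2) = 3*(-2) = -6)
(Y - 19)*c(8) = (-6 - 19)*8**2 = -25*64 = -1600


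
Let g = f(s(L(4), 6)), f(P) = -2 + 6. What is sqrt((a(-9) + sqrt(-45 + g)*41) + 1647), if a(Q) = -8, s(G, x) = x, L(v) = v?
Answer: sqrt(1639 + 41*I*sqrt(41)) ≈ 40.613 + 3.232*I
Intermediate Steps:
f(P) = 4
g = 4
sqrt((a(-9) + sqrt(-45 + g)*41) + 1647) = sqrt((-8 + sqrt(-45 + 4)*41) + 1647) = sqrt((-8 + sqrt(-41)*41) + 1647) = sqrt((-8 + (I*sqrt(41))*41) + 1647) = sqrt((-8 + 41*I*sqrt(41)) + 1647) = sqrt(1639 + 41*I*sqrt(41))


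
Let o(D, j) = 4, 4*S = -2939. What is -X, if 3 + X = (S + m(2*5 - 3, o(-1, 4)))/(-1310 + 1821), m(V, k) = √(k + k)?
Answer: 9071/2044 - 2*√2/511 ≈ 4.4323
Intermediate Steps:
S = -2939/4 (S = (¼)*(-2939) = -2939/4 ≈ -734.75)
m(V, k) = √2*√k (m(V, k) = √(2*k) = √2*√k)
X = -9071/2044 + 2*√2/511 (X = -3 + (-2939/4 + √2*√4)/(-1310 + 1821) = -3 + (-2939/4 + √2*2)/511 = -3 + (-2939/4 + 2*√2)*(1/511) = -3 + (-2939/2044 + 2*√2/511) = -9071/2044 + 2*√2/511 ≈ -4.4323)
-X = -(-9071/2044 + 2*√2/511) = 9071/2044 - 2*√2/511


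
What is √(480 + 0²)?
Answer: 4*√30 ≈ 21.909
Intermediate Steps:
√(480 + 0²) = √(480 + 0) = √480 = 4*√30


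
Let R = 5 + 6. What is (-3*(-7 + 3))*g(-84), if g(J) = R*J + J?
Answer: -12096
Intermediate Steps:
R = 11
g(J) = 12*J (g(J) = 11*J + J = 12*J)
(-3*(-7 + 3))*g(-84) = (-3*(-7 + 3))*(12*(-84)) = -3*(-4)*(-1008) = 12*(-1008) = -12096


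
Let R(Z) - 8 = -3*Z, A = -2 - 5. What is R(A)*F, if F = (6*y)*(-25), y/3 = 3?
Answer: -39150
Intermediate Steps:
y = 9 (y = 3*3 = 9)
A = -7
R(Z) = 8 - 3*Z
F = -1350 (F = (6*9)*(-25) = 54*(-25) = -1350)
R(A)*F = (8 - 3*(-7))*(-1350) = (8 + 21)*(-1350) = 29*(-1350) = -39150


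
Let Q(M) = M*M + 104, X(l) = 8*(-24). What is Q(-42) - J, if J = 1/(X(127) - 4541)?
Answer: 8841245/4733 ≈ 1868.0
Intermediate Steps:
X(l) = -192
J = -1/4733 (J = 1/(-192 - 4541) = 1/(-4733) = -1/4733 ≈ -0.00021128)
Q(M) = 104 + M² (Q(M) = M² + 104 = 104 + M²)
Q(-42) - J = (104 + (-42)²) - 1*(-1/4733) = (104 + 1764) + 1/4733 = 1868 + 1/4733 = 8841245/4733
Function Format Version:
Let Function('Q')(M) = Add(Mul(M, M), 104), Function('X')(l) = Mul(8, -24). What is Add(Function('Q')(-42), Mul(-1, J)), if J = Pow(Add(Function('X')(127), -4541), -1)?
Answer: Rational(8841245, 4733) ≈ 1868.0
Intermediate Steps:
Function('X')(l) = -192
J = Rational(-1, 4733) (J = Pow(Add(-192, -4541), -1) = Pow(-4733, -1) = Rational(-1, 4733) ≈ -0.00021128)
Function('Q')(M) = Add(104, Pow(M, 2)) (Function('Q')(M) = Add(Pow(M, 2), 104) = Add(104, Pow(M, 2)))
Add(Function('Q')(-42), Mul(-1, J)) = Add(Add(104, Pow(-42, 2)), Mul(-1, Rational(-1, 4733))) = Add(Add(104, 1764), Rational(1, 4733)) = Add(1868, Rational(1, 4733)) = Rational(8841245, 4733)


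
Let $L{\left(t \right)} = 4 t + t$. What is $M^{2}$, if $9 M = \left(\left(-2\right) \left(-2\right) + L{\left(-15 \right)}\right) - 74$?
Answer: $\frac{21025}{81} \approx 259.57$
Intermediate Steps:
$L{\left(t \right)} = 5 t$
$M = - \frac{145}{9}$ ($M = \frac{\left(\left(-2\right) \left(-2\right) + 5 \left(-15\right)\right) - 74}{9} = \frac{\left(4 - 75\right) - 74}{9} = \frac{-71 - 74}{9} = \frac{1}{9} \left(-145\right) = - \frac{145}{9} \approx -16.111$)
$M^{2} = \left(- \frac{145}{9}\right)^{2} = \frac{21025}{81}$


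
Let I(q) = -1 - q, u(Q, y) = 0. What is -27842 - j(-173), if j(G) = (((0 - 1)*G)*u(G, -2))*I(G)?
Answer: -27842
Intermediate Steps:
j(G) = 0 (j(G) = (((0 - 1)*G)*0)*(-1 - G) = (-G*0)*(-1 - G) = 0*(-1 - G) = 0)
-27842 - j(-173) = -27842 - 1*0 = -27842 + 0 = -27842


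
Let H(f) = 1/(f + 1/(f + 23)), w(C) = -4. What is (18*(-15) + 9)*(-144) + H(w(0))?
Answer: 2818781/75 ≈ 37584.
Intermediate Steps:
H(f) = 1/(f + 1/(23 + f))
(18*(-15) + 9)*(-144) + H(w(0)) = (18*(-15) + 9)*(-144) + (23 - 4)/(1 + (-4)² + 23*(-4)) = (-270 + 9)*(-144) + 19/(1 + 16 - 92) = -261*(-144) + 19/(-75) = 37584 - 1/75*19 = 37584 - 19/75 = 2818781/75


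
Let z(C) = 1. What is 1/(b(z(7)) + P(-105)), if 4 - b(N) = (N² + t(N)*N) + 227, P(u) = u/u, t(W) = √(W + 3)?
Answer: -1/225 ≈ -0.0044444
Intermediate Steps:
t(W) = √(3 + W)
P(u) = 1
b(N) = -223 - N² - N*√(3 + N) (b(N) = 4 - ((N² + √(3 + N)*N) + 227) = 4 - ((N² + N*√(3 + N)) + 227) = 4 - (227 + N² + N*√(3 + N)) = 4 + (-227 - N² - N*√(3 + N)) = -223 - N² - N*√(3 + N))
1/(b(z(7)) + P(-105)) = 1/((-223 - 1*1² - 1*1*√(3 + 1)) + 1) = 1/((-223 - 1*1 - 1*1*√4) + 1) = 1/((-223 - 1 - 1*1*2) + 1) = 1/((-223 - 1 - 2) + 1) = 1/(-226 + 1) = 1/(-225) = -1/225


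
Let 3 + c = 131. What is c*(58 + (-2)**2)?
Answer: 7936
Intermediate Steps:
c = 128 (c = -3 + 131 = 128)
c*(58 + (-2)**2) = 128*(58 + (-2)**2) = 128*(58 + 4) = 128*62 = 7936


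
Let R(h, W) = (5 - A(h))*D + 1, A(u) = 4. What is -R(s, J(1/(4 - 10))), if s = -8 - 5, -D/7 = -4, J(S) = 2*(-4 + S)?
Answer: -29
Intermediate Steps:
J(S) = -8 + 2*S
D = 28 (D = -7*(-4) = 28)
s = -13
R(h, W) = 29 (R(h, W) = (5 - 1*4)*28 + 1 = (5 - 4)*28 + 1 = 1*28 + 1 = 28 + 1 = 29)
-R(s, J(1/(4 - 10))) = -1*29 = -29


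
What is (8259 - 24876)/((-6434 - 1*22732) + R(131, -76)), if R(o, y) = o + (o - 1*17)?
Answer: 16617/28921 ≈ 0.57456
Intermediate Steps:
R(o, y) = -17 + 2*o (R(o, y) = o + (o - 17) = o + (-17 + o) = -17 + 2*o)
(8259 - 24876)/((-6434 - 1*22732) + R(131, -76)) = (8259 - 24876)/((-6434 - 1*22732) + (-17 + 2*131)) = -16617/((-6434 - 22732) + (-17 + 262)) = -16617/(-29166 + 245) = -16617/(-28921) = -16617*(-1/28921) = 16617/28921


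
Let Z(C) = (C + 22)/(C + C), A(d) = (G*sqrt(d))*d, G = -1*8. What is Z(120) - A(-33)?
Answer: 71/120 - 264*I*sqrt(33) ≈ 0.59167 - 1516.6*I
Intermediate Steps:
G = -8
A(d) = -8*d**(3/2) (A(d) = (-8*sqrt(d))*d = -8*d**(3/2))
Z(C) = (22 + C)/(2*C) (Z(C) = (22 + C)/((2*C)) = (22 + C)*(1/(2*C)) = (22 + C)/(2*C))
Z(120) - A(-33) = (1/2)*(22 + 120)/120 - (-8)*(-33)**(3/2) = (1/2)*(1/120)*142 - (-8)*(-33*I*sqrt(33)) = 71/120 - 264*I*sqrt(33)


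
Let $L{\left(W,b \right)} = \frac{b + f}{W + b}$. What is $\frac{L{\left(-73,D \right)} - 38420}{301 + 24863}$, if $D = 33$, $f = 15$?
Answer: $- \frac{96053}{62910} \approx -1.5268$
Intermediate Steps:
$L{\left(W,b \right)} = \frac{15 + b}{W + b}$ ($L{\left(W,b \right)} = \frac{b + 15}{W + b} = \frac{15 + b}{W + b}$)
$\frac{L{\left(-73,D \right)} - 38420}{301 + 24863} = \frac{\frac{15 + 33}{-73 + 33} - 38420}{301 + 24863} = \frac{\frac{1}{-40} \cdot 48 - 38420}{25164} = \left(\left(- \frac{1}{40}\right) 48 - 38420\right) \frac{1}{25164} = \left(- \frac{6}{5} - 38420\right) \frac{1}{25164} = \left(- \frac{192106}{5}\right) \frac{1}{25164} = - \frac{96053}{62910}$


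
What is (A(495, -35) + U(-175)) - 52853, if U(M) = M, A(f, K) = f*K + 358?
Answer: -69995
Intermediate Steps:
A(f, K) = 358 + K*f (A(f, K) = K*f + 358 = 358 + K*f)
(A(495, -35) + U(-175)) - 52853 = ((358 - 35*495) - 175) - 52853 = ((358 - 17325) - 175) - 52853 = (-16967 - 175) - 52853 = -17142 - 52853 = -69995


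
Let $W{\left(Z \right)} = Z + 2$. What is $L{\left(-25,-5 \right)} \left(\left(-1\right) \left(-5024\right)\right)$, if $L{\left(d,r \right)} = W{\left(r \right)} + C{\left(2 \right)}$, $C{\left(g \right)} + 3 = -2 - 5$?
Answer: $-65312$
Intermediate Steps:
$C{\left(g \right)} = -10$ ($C{\left(g \right)} = -3 - 7 = -10$)
$W{\left(Z \right)} = 2 + Z$
$L{\left(d,r \right)} = -8 + r$ ($L{\left(d,r \right)} = \left(2 + r\right) - 10 = -8 + r$)
$L{\left(-25,-5 \right)} \left(\left(-1\right) \left(-5024\right)\right) = \left(-8 - 5\right) \left(\left(-1\right) \left(-5024\right)\right) = \left(-13\right) 5024 = -65312$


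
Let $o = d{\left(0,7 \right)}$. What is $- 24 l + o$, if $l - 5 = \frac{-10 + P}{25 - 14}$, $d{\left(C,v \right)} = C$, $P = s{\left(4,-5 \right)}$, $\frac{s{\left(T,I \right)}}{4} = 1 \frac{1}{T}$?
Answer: $- \frac{1104}{11} \approx -100.36$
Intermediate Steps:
$s{\left(T,I \right)} = \frac{4}{T}$ ($s{\left(T,I \right)} = 4 \cdot 1 \frac{1}{T} = \frac{4}{T}$)
$P = 1$ ($P = \frac{4}{4} = 4 \cdot \frac{1}{4} = 1$)
$l = \frac{46}{11}$ ($l = 5 + \frac{-10 + 1}{25 - 14} = 5 - \frac{9}{11} = \frac{46}{11} \approx 4.1818$)
$o = 0$
$- 24 l + o = \left(-24\right) \frac{46}{11} + 0 = - \frac{1104}{11} + 0 = - \frac{1104}{11}$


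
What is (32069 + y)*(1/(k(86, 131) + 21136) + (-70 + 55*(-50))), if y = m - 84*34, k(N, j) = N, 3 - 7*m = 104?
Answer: -226517257615/2751 ≈ -8.2340e+7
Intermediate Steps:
m = -101/7 (m = 3/7 - 1/7*104 = 3/7 - 104/7 = -101/7 ≈ -14.429)
y = -20093/7 (y = -101/7 - 84*34 = -101/7 - 2856 = -20093/7 ≈ -2870.4)
(32069 + y)*(1/(k(86, 131) + 21136) + (-70 + 55*(-50))) = (32069 - 20093/7)*(1/(86 + 21136) + (-70 + 55*(-50))) = 204390*(1/21222 + (-70 - 2750))/7 = 204390*(1/21222 - 2820)/7 = (204390/7)*(-59846039/21222) = -226517257615/2751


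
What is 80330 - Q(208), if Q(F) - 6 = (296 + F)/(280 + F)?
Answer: 4899701/61 ≈ 80323.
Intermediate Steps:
Q(F) = 6 + (296 + F)/(280 + F)
80330 - Q(208) = 80330 - (1976 + 7*208)/(280 + 208) = 80330 - (1976 + 1456)/488 = 80330 - 3432/488 = 80330 - 1*429/61 = 80330 - 429/61 = 4899701/61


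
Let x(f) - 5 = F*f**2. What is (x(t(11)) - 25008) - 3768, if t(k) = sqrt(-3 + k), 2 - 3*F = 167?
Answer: -29211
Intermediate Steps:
F = -55 (F = 2/3 - 1/3*167 = 2/3 - 167/3 = -55)
x(f) = 5 - 55*f**2
(x(t(11)) - 25008) - 3768 = ((5 - 55*(sqrt(-3 + 11))**2) - 25008) - 3768 = ((5 - 55*(sqrt(8))**2) - 25008) - 3768 = ((5 - 55*(2*sqrt(2))**2) - 25008) - 3768 = ((5 - 55*8) - 25008) - 3768 = ((5 - 440) - 25008) - 3768 = (-435 - 25008) - 3768 = -25443 - 3768 = -29211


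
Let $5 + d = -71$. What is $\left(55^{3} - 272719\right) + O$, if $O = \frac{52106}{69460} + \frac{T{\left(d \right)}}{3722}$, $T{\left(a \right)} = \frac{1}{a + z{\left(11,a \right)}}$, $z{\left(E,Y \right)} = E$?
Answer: $- \frac{44676016358702}{420111445} \approx -1.0634 \cdot 10^{5}$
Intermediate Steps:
$d = -76$ ($d = -5 - 71 = -76$)
$T{\left(a \right)} = \frac{1}{11 + a}$ ($T{\left(a \right)} = \frac{1}{a + 11} = \frac{1}{11 + a}$)
$O = \frac{315148378}{420111445}$ ($O = \frac{52106}{69460} + \frac{1}{\left(11 - 76\right) 3722} = 52106 \cdot \frac{1}{69460} + \frac{1}{-65} \cdot \frac{1}{3722} = \frac{26053}{34730} - \frac{1}{241930} = \frac{315148378}{420111445} \approx 0.75015$)
$\left(55^{3} - 272719\right) + O = \left(55^{3} - 272719\right) + \frac{315148378}{420111445} = \left(166375 - 272719\right) + \frac{315148378}{420111445} = -106344 + \frac{315148378}{420111445} = - \frac{44676016358702}{420111445}$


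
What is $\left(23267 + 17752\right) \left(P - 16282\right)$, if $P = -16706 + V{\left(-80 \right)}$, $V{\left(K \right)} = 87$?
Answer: $-1349566119$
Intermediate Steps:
$P = -16619$ ($P = -16706 + 87 = -16619$)
$\left(23267 + 17752\right) \left(P - 16282\right) = \left(23267 + 17752\right) \left(-16619 - 16282\right) = 41019 \left(-32901\right) = -1349566119$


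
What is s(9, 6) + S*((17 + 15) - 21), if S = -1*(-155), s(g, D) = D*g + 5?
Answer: 1764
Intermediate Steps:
s(g, D) = 5 + D*g
S = 155
s(9, 6) + S*((17 + 15) - 21) = (5 + 6*9) + 155*((17 + 15) - 21) = (5 + 54) + 155*(32 - 21) = 59 + 155*11 = 59 + 1705 = 1764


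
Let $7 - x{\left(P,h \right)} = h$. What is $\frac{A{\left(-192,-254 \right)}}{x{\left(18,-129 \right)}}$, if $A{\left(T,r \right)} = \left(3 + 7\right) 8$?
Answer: $\frac{10}{17} \approx 0.58823$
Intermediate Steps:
$A{\left(T,r \right)} = 80$ ($A{\left(T,r \right)} = 10 \cdot 8 = 80$)
$x{\left(P,h \right)} = 7 - h$
$\frac{A{\left(-192,-254 \right)}}{x{\left(18,-129 \right)}} = \frac{80}{7 - -129} = \frac{80}{7 + 129} = \frac{80}{136} = 80 \cdot \frac{1}{136} = \frac{10}{17}$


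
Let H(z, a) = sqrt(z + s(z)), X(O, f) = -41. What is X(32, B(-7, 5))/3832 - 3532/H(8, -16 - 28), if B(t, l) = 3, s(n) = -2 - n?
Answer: -41/3832 + 1766*I*sqrt(2) ≈ -0.010699 + 2497.5*I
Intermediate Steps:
H(z, a) = I*sqrt(2) (H(z, a) = sqrt(z + (-2 - z)) = sqrt(-2) = I*sqrt(2))
X(32, B(-7, 5))/3832 - 3532/H(8, -16 - 28) = -41/3832 - 3532*(-I*sqrt(2)/2) = -41*1/3832 - (-1766)*I*sqrt(2) = -41/3832 + 1766*I*sqrt(2)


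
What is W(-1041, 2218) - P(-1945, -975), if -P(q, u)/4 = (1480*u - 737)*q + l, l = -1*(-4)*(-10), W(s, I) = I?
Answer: 11232275918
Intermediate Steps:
l = -40 (l = 4*(-10) = -40)
P(q, u) = 160 - 4*q*(-737 + 1480*u) (P(q, u) = -4*((1480*u - 737)*q - 40) = -4*((-737 + 1480*u)*q - 40) = -4*(q*(-737 + 1480*u) - 40) = -4*(-40 + q*(-737 + 1480*u)) = 160 - 4*q*(-737 + 1480*u))
W(-1041, 2218) - P(-1945, -975) = 2218 - (160 + 2948*(-1945) - 5920*(-1945)*(-975)) = 2218 - (160 - 5733860 - 11226540000) = 2218 - 1*(-11232273700) = 2218 + 11232273700 = 11232275918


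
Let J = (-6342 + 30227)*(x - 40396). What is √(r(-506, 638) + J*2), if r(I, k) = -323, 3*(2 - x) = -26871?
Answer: I*√1501745813 ≈ 38752.0*I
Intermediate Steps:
x = 8959 (x = 2 - ⅓*(-26871) = 2 + 8957 = 8959)
J = -750872745 (J = (-6342 + 30227)*(8959 - 40396) = 23885*(-31437) = -750872745)
√(r(-506, 638) + J*2) = √(-323 - 750872745*2) = √(-323 - 1501745490) = √(-1501745813) = I*√1501745813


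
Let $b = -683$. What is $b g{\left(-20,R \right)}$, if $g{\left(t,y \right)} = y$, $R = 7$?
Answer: $-4781$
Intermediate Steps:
$b g{\left(-20,R \right)} = \left(-683\right) 7 = -4781$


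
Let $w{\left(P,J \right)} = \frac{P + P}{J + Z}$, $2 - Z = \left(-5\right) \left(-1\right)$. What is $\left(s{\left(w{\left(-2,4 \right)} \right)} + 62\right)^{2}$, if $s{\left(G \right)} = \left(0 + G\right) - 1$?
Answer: $3249$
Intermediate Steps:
$Z = -3$ ($Z = 2 - \left(-5\right) \left(-1\right) = 2 - 5 = -3$)
$w{\left(P,J \right)} = \frac{2 P}{-3 + J}$ ($w{\left(P,J \right)} = \frac{P + P}{J - 3} = \frac{2 P}{-3 + J}$)
$s{\left(G \right)} = -1 + G$ ($s{\left(G \right)} = G - 1 = -1 + G$)
$\left(s{\left(w{\left(-2,4 \right)} \right)} + 62\right)^{2} = \left(\left(-1 + 2 \left(-2\right) \frac{1}{-3 + 4}\right) + 62\right)^{2} = \left(\left(-1 + 2 \left(-2\right) 1^{-1}\right) + 62\right)^{2} = \left(\left(-1 + 2 \left(-2\right) 1\right) + 62\right)^{2} = \left(\left(-1 - 4\right) + 62\right)^{2} = \left(-5 + 62\right)^{2} = 57^{2} = 3249$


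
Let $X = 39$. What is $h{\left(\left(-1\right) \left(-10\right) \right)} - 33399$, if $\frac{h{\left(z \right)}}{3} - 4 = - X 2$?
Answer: $-33621$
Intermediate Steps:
$h{\left(z \right)} = -222$ ($h{\left(z \right)} = 12 + 3 \left(- 39 \cdot 2\right) = 12 + 3 \left(\left(-1\right) 78\right) = 12 + 3 \left(-78\right) = 12 - 234 = -222$)
$h{\left(\left(-1\right) \left(-10\right) \right)} - 33399 = -222 - 33399 = -33621$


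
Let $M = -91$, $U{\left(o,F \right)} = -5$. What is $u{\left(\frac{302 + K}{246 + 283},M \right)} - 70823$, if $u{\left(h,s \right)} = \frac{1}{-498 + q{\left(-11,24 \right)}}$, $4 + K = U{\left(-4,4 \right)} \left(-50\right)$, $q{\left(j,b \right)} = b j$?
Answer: $- \frac{53967127}{762} \approx -70823.0$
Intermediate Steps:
$K = 246$ ($K = -4 - -250 = -4 + 250 = 246$)
$u{\left(h,s \right)} = - \frac{1}{762}$ ($u{\left(h,s \right)} = \frac{1}{-498 + 24 \left(-11\right)} = \frac{1}{-498 - 264} = \frac{1}{-762} = - \frac{1}{762}$)
$u{\left(\frac{302 + K}{246 + 283},M \right)} - 70823 = - \frac{1}{762} - 70823 = - \frac{53967127}{762}$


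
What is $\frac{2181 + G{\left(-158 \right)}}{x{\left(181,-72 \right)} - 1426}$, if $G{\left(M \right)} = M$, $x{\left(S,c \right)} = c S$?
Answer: $- \frac{2023}{14458} \approx -0.13992$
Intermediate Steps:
$x{\left(S,c \right)} = S c$
$\frac{2181 + G{\left(-158 \right)}}{x{\left(181,-72 \right)} - 1426} = \frac{2181 - 158}{181 \left(-72\right) - 1426} = \frac{2023}{-13032 - 1426} = \frac{2023}{-14458} = 2023 \left(- \frac{1}{14458}\right) = - \frac{2023}{14458}$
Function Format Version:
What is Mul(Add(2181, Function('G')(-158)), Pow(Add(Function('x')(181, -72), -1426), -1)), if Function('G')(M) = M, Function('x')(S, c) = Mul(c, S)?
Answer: Rational(-2023, 14458) ≈ -0.13992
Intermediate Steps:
Function('x')(S, c) = Mul(S, c)
Mul(Add(2181, Function('G')(-158)), Pow(Add(Function('x')(181, -72), -1426), -1)) = Mul(Add(2181, -158), Pow(Add(Mul(181, -72), -1426), -1)) = Mul(2023, Pow(Add(-13032, -1426), -1)) = Mul(2023, Pow(-14458, -1)) = Mul(2023, Rational(-1, 14458)) = Rational(-2023, 14458)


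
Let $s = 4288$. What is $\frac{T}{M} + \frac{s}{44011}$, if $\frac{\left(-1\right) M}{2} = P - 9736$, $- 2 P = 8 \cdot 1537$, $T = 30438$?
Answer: $\frac{3530689}{3344836} \approx 1.0556$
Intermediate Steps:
$P = -6148$ ($P = - \frac{8 \cdot 1537}{2} = \left(- \frac{1}{2}\right) 12296 = -6148$)
$M = 31768$ ($M = - 2 \left(-6148 - 9736\right) = \left(-2\right) \left(-15884\right) = 31768$)
$\frac{T}{M} + \frac{s}{44011} = \frac{30438}{31768} + \frac{4288}{44011} = 30438 \cdot \frac{1}{31768} + 4288 \cdot \frac{1}{44011} = \frac{801}{836} + \frac{4288}{44011} = \frac{3530689}{3344836}$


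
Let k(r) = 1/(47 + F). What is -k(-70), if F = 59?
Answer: -1/106 ≈ -0.0094340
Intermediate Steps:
k(r) = 1/106 (k(r) = 1/(47 + 59) = 1/106)
-k(-70) = -1*1/106 = -1/106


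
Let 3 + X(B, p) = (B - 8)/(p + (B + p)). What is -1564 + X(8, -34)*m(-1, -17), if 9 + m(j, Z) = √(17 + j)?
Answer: -1549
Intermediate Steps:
m(j, Z) = -9 + √(17 + j)
X(B, p) = -3 + (-8 + B)/(B + 2*p) (X(B, p) = -3 + (B - 8)/(p + (B + p)) = -3 + (-8 + B)/(B + 2*p))
-1564 + X(8, -34)*m(-1, -17) = -1564 + (2*(-4 - 1*8 - 3*(-34))/(8 + 2*(-34)))*(-9 + √(17 - 1)) = -1564 + (2*(-4 - 8 + 102)/(8 - 68))*(-9 + √16) = -1564 + (2*90/(-60))*(-9 + 4) = -1564 + (2*(-1/60)*90)*(-5) = -1564 - 3*(-5) = -1564 + 15 = -1549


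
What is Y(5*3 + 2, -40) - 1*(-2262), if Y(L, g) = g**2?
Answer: 3862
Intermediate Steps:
Y(5*3 + 2, -40) - 1*(-2262) = (-40)**2 - 1*(-2262) = 1600 + 2262 = 3862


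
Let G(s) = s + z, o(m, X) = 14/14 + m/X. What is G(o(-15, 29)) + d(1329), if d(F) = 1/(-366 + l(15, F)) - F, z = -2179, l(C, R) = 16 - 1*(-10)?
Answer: -34584149/9860 ≈ -3507.5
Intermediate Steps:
l(C, R) = 26 (l(C, R) = 16 + 10 = 26)
o(m, X) = 1 + m/X (o(m, X) = 14*(1/14) + m/X = 1 + m/X)
d(F) = -1/340 - F (d(F) = 1/(-366 + 26) - F = 1/(-340) - F = -1/340 - F)
G(s) = -2179 + s (G(s) = s - 2179 = -2179 + s)
G(o(-15, 29)) + d(1329) = (-2179 + (29 - 15)/29) + (-1/340 - 1*1329) = (-2179 + (1/29)*14) + (-1/340 - 1329) = (-2179 + 14/29) - 451861/340 = -63177/29 - 451861/340 = -34584149/9860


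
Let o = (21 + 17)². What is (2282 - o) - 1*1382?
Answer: -544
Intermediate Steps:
o = 1444 (o = 38² = 1444)
(2282 - o) - 1*1382 = (2282 - 1*1444) - 1*1382 = (2282 - 1444) - 1382 = 838 - 1382 = -544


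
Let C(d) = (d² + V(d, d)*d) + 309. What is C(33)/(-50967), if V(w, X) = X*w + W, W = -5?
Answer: -590/809 ≈ -0.72930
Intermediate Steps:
V(w, X) = -5 + X*w (V(w, X) = X*w - 5 = -5 + X*w)
C(d) = 309 + d² + d*(-5 + d²) (C(d) = (d² + (-5 + d*d)*d) + 309 = (d² + (-5 + d²)*d) + 309 = (d² + d*(-5 + d²)) + 309 = 309 + d² + d*(-5 + d²))
C(33)/(-50967) = (309 + 33² + 33*(-5 + 33²))/(-50967) = (309 + 1089 + 33*(-5 + 1089))*(-1/50967) = (309 + 1089 + 33*1084)*(-1/50967) = (309 + 1089 + 35772)*(-1/50967) = 37170*(-1/50967) = -590/809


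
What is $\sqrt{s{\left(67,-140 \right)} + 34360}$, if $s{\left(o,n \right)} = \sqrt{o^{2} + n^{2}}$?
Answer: $\sqrt{34360 + \sqrt{24089}} \approx 185.78$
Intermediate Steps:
$s{\left(o,n \right)} = \sqrt{n^{2} + o^{2}}$
$\sqrt{s{\left(67,-140 \right)} + 34360} = \sqrt{\sqrt{\left(-140\right)^{2} + 67^{2}} + 34360} = \sqrt{\sqrt{19600 + 4489} + 34360} = \sqrt{\sqrt{24089} + 34360} = \sqrt{34360 + \sqrt{24089}}$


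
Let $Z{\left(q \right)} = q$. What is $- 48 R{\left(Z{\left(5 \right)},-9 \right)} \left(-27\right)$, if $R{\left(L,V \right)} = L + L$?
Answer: $12960$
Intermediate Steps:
$R{\left(L,V \right)} = 2 L$
$- 48 R{\left(Z{\left(5 \right)},-9 \right)} \left(-27\right) = - 48 \cdot 2 \cdot 5 \left(-27\right) = \left(-48\right) 10 \left(-27\right) = \left(-480\right) \left(-27\right) = 12960$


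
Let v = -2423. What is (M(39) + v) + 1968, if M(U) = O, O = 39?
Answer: -416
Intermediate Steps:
M(U) = 39
(M(39) + v) + 1968 = (39 - 2423) + 1968 = -2384 + 1968 = -416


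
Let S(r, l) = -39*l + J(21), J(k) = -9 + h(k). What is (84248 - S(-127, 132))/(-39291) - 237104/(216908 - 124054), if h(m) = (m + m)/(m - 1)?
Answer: -88087350703/18241632570 ≈ -4.8289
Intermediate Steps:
h(m) = 2*m/(-1 + m) (h(m) = (2*m)/(-1 + m) = 2*m/(-1 + m))
J(k) = -9 + 2*k/(-1 + k)
S(r, l) = -69/10 - 39*l (S(r, l) = -39*l + (9 - 7*21)/(-1 + 21) = -39*l + (9 - 147)/20 = -39*l + (1/20)*(-138) = -39*l - 69/10 = -69/10 - 39*l)
(84248 - S(-127, 132))/(-39291) - 237104/(216908 - 124054) = (84248 - (-69/10 - 39*132))/(-39291) - 237104/(216908 - 124054) = (84248 - (-69/10 - 5148))*(-1/39291) - 237104/92854 = (84248 - 1*(-51549/10))*(-1/39291) - 237104*1/92854 = (84248 + 51549/10)*(-1/39291) - 118552/46427 = (894029/10)*(-1/39291) - 118552/46427 = -894029/392910 - 118552/46427 = -88087350703/18241632570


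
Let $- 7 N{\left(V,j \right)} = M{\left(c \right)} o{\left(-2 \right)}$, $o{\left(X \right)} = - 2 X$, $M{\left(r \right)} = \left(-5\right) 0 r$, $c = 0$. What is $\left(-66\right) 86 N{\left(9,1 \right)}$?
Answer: $0$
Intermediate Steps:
$M{\left(r \right)} = 0$ ($M{\left(r \right)} = 0 r = 0$)
$N{\left(V,j \right)} = 0$ ($N{\left(V,j \right)} = - \frac{0 \left(\left(-2\right) \left(-2\right)\right)}{7} = - \frac{0 \cdot 4}{7} = \left(- \frac{1}{7}\right) 0 = 0$)
$\left(-66\right) 86 N{\left(9,1 \right)} = \left(-66\right) 86 \cdot 0 = \left(-5676\right) 0 = 0$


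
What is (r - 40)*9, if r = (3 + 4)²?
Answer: 81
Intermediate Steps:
r = 49 (r = 7² = 49)
(r - 40)*9 = (49 - 40)*9 = 9*9 = 81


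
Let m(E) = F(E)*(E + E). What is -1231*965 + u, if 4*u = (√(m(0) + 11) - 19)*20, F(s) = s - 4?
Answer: -1188010 + 5*√11 ≈ -1.1880e+6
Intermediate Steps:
F(s) = -4 + s
m(E) = 2*E*(-4 + E) (m(E) = (-4 + E)*(E + E) = (-4 + E)*(2*E) = 2*E*(-4 + E))
u = -95 + 5*√11 (u = ((√(2*0*(-4 + 0) + 11) - 19)*20)/4 = ((√(2*0*(-4) + 11) - 19)*20)/4 = ((√(0 + 11) - 19)*20)/4 = ((√11 - 19)*20)/4 = ((-19 + √11)*20)/4 = (-380 + 20*√11)/4 = -95 + 5*√11 ≈ -78.417)
-1231*965 + u = -1231*965 + (-95 + 5*√11) = -1187915 + (-95 + 5*√11) = -1188010 + 5*√11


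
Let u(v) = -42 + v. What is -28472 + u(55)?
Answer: -28459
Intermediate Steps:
-28472 + u(55) = -28472 + (-42 + 55) = -28472 + 13 = -28459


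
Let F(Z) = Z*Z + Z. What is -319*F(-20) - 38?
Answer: -121258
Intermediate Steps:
F(Z) = Z + Z**2 (F(Z) = Z**2 + Z = Z + Z**2)
-319*F(-20) - 38 = -(-6380)*(1 - 20) - 38 = -(-6380)*(-19) - 38 = -319*380 - 38 = -121220 - 38 = -121258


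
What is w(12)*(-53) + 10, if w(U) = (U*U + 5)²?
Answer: -1176643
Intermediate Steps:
w(U) = (5 + U²)² (w(U) = (U² + 5)² = (5 + U²)²)
w(12)*(-53) + 10 = (5 + 12²)²*(-53) + 10 = (5 + 144)²*(-53) + 10 = 149²*(-53) + 10 = 22201*(-53) + 10 = -1176653 + 10 = -1176643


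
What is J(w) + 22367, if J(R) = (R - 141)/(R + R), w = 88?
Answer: 3936539/176 ≈ 22367.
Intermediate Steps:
J(R) = (-141 + R)/(2*R) (J(R) = (-141 + R)/((2*R)) = (-141 + R)*(1/(2*R)) = (-141 + R)/(2*R))
J(w) + 22367 = (1/2)*(-141 + 88)/88 + 22367 = (1/2)*(1/88)*(-53) + 22367 = -53/176 + 22367 = 3936539/176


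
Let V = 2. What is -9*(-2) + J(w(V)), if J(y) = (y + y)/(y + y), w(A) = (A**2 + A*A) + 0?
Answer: 19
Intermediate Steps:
w(A) = 2*A**2 (w(A) = (A**2 + A**2) + 0 = 2*A**2 + 0 = 2*A**2)
J(y) = 1 (J(y) = (2*y)/((2*y)) = (2*y)*(1/(2*y)) = 1)
-9*(-2) + J(w(V)) = -9*(-2) + 1 = 18 + 1 = 19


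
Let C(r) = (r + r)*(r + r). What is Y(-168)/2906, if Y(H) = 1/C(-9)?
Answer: 1/941544 ≈ 1.0621e-6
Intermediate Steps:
C(r) = 4*r**2 (C(r) = (2*r)*(2*r) = 4*r**2)
Y(H) = 1/324 (Y(H) = 1/(4*(-9)**2) = 1/(4*81) = 1/324)
Y(-168)/2906 = (1/324)/2906 = (1/324)*(1/2906) = 1/941544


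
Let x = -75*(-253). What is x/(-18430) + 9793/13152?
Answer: -6907421/24239136 ≈ -0.28497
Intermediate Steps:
x = 18975
x/(-18430) + 9793/13152 = 18975/(-18430) + 9793/13152 = 18975*(-1/18430) + 9793*(1/13152) = -3795/3686 + 9793/13152 = -6907421/24239136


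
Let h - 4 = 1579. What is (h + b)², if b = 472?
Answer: 4223025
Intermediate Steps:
h = 1583 (h = 4 + 1579 = 1583)
(h + b)² = (1583 + 472)² = 2055² = 4223025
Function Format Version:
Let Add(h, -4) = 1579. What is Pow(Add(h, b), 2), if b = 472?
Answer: 4223025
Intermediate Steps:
h = 1583 (h = Add(4, 1579) = 1583)
Pow(Add(h, b), 2) = Pow(Add(1583, 472), 2) = Pow(2055, 2) = 4223025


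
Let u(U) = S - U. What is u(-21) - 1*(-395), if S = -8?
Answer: 408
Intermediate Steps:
u(U) = -8 - U
u(-21) - 1*(-395) = (-8 - 1*(-21)) - 1*(-395) = (-8 + 21) + 395 = 13 + 395 = 408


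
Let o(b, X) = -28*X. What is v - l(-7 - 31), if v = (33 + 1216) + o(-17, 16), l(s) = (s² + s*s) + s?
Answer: -2049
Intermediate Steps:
l(s) = s + 2*s² (l(s) = (s² + s²) + s = 2*s² + s = s + 2*s²)
v = 801 (v = (33 + 1216) - 28*16 = 1249 - 448 = 801)
v - l(-7 - 31) = 801 - (-7 - 31)*(1 + 2*(-7 - 31)) = 801 - (-38)*(1 + 2*(-38)) = 801 - (-38)*(1 - 76) = 801 - (-38)*(-75) = 801 - 1*2850 = 801 - 2850 = -2049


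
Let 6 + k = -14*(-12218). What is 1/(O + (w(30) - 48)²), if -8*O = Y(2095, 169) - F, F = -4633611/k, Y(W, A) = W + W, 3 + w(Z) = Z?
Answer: -1368368/117866063 ≈ -0.011610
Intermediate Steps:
w(Z) = -3 + Z
Y(W, A) = 2*W
k = 171046 (k = -6 - 14*(-12218) = -6 + 171052 = 171046)
F = -4633611/171046 ≈ -27.090
O = -721316351/1368368 (O = -(2*2095 - 1*(-4633611/171046))/8 = -(4190 + 4633611/171046)/8 = -⅛*721316351/171046 = -721316351/1368368 ≈ -527.14)
1/(O + (w(30) - 48)²) = 1/(-721316351/1368368 + ((-3 + 30) - 48)²) = 1/(-721316351/1368368 + (27 - 48)²) = 1/(-721316351/1368368 + (-21)²) = 1/(-721316351/1368368 + 441) = 1/(-117866063/1368368) = -1368368/117866063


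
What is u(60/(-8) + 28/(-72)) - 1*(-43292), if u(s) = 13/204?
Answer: 8831581/204 ≈ 43292.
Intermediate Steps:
u(s) = 13/204 (u(s) = 13*(1/204) = 13/204)
u(60/(-8) + 28/(-72)) - 1*(-43292) = 13/204 - 1*(-43292) = 13/204 + 43292 = 8831581/204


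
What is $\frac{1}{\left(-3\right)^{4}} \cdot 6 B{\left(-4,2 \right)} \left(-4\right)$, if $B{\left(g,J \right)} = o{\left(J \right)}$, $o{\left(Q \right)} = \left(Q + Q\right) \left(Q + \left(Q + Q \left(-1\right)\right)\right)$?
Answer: $- \frac{64}{27} \approx -2.3704$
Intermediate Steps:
$o{\left(Q \right)} = 2 Q^{2}$ ($o{\left(Q \right)} = 2 Q \left(Q + \left(Q - Q\right)\right) = 2 Q \left(Q + 0\right) = 2 Q Q = 2 Q^{2}$)
$B{\left(g,J \right)} = 2 J^{2}$
$\frac{1}{\left(-3\right)^{4}} \cdot 6 B{\left(-4,2 \right)} \left(-4\right) = \frac{1}{\left(-3\right)^{4}} \cdot 6 \cdot 2 \cdot 2^{2} \left(-4\right) = \frac{1}{81} \cdot 6 \cdot 2 \cdot 4 \left(-4\right) = \frac{1}{81} \cdot 6 \cdot 8 \left(-4\right) = \frac{2}{27} \cdot 8 \left(-4\right) = \frac{16}{27} \left(-4\right) = - \frac{64}{27}$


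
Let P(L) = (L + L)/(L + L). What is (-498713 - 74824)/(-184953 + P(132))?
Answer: 573537/184952 ≈ 3.1010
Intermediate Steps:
P(L) = 1 (P(L) = (2*L)/((2*L)) = (2*L)*(1/(2*L)) = 1)
(-498713 - 74824)/(-184953 + P(132)) = (-498713 - 74824)/(-184953 + 1) = -573537/(-184952) = -573537*(-1/184952) = 573537/184952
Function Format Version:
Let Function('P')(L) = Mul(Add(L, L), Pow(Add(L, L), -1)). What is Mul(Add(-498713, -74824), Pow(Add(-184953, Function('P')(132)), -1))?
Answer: Rational(573537, 184952) ≈ 3.1010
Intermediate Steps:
Function('P')(L) = 1 (Function('P')(L) = Mul(Mul(2, L), Pow(Mul(2, L), -1)) = Mul(Mul(2, L), Mul(Rational(1, 2), Pow(L, -1))) = 1)
Mul(Add(-498713, -74824), Pow(Add(-184953, Function('P')(132)), -1)) = Mul(Add(-498713, -74824), Pow(Add(-184953, 1), -1)) = Mul(-573537, Pow(-184952, -1)) = Mul(-573537, Rational(-1, 184952)) = Rational(573537, 184952)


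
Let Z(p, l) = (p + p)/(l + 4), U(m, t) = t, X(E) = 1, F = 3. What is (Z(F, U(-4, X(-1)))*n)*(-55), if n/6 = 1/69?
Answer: -132/23 ≈ -5.7391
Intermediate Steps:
n = 2/23 (n = 6/69 = 6*(1/69) = 2/23 ≈ 0.086957)
Z(p, l) = 2*p/(4 + l) (Z(p, l) = (2*p)/(4 + l) = 2*p/(4 + l))
(Z(F, U(-4, X(-1)))*n)*(-55) = ((2*3/(4 + 1))*(2/23))*(-55) = ((2*3/5)*(2/23))*(-55) = ((2*3*(⅕))*(2/23))*(-55) = ((6/5)*(2/23))*(-55) = (12/115)*(-55) = -132/23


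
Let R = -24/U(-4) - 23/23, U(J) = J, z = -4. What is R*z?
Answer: -20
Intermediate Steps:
R = 5 (R = -24/(-4) - 23/23 = -24*(-¼) - 23*1/23 = 6 - 1 = 5)
R*z = 5*(-4) = -20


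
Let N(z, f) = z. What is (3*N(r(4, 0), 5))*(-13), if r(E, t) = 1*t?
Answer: 0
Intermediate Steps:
r(E, t) = t
(3*N(r(4, 0), 5))*(-13) = (3*0)*(-13) = 0*(-13) = 0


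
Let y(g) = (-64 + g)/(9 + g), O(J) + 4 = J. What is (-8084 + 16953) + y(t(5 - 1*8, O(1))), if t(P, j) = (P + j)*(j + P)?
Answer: 399077/45 ≈ 8868.4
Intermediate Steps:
O(J) = -4 + J
t(P, j) = (P + j)² (t(P, j) = (P + j)*(P + j) = (P + j)²)
y(g) = (-64 + g)/(9 + g)
(-8084 + 16953) + y(t(5 - 1*8, O(1))) = (-8084 + 16953) + (-64 + ((5 - 1*8) + (-4 + 1))²)/(9 + ((5 - 1*8) + (-4 + 1))²) = 8869 + (-64 + ((5 - 8) - 3)²)/(9 + ((5 - 8) - 3)²) = 8869 + (-64 + (-3 - 3)²)/(9 + (-3 - 3)²) = 8869 + (-64 + (-6)²)/(9 + (-6)²) = 8869 + (-64 + 36)/(9 + 36) = 8869 - 28/45 = 399077/45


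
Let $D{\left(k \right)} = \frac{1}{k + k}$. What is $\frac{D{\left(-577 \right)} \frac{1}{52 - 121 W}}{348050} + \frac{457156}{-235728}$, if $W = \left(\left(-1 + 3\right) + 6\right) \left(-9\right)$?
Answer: $- \frac{100575976356205033}{51861014083796400} \approx -1.9393$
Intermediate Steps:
$D{\left(k \right)} = \frac{1}{2 k}$
$W = -72$ ($W = \left(2 + 6\right) \left(-9\right) = 8 \left(-9\right) = -72$)
$\frac{D{\left(-577 \right)} \frac{1}{52 - 121 W}}{348050} + \frac{457156}{-235728} = \frac{\frac{1}{2 \left(-577\right)} \frac{1}{52 - -8712}}{348050} + \frac{457156}{-235728} = \frac{\frac{1}{2} \left(- \frac{1}{577}\right)}{52 + 8712} \cdot \frac{1}{348050} + 457156 \left(- \frac{1}{235728}\right) = - \frac{1}{1154 \cdot 8764} \cdot \frac{1}{348050} - \frac{114289}{58932} = \left(- \frac{1}{1154}\right) \frac{1}{8764} \cdot \frac{1}{348050} - \frac{114289}{58932} = \left(- \frac{1}{10113656}\right) \frac{1}{348050} - \frac{114289}{58932} = - \frac{1}{3520057970800} - \frac{114289}{58932} = - \frac{100575976356205033}{51861014083796400}$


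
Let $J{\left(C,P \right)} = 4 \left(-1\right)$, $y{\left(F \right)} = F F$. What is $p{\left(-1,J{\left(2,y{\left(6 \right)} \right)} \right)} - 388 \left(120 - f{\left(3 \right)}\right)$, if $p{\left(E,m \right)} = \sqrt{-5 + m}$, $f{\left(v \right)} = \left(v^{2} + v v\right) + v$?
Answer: $-38412 + 3 i \approx -38412.0 + 3.0 i$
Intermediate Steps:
$y{\left(F \right)} = F^{2}$
$f{\left(v \right)} = v + 2 v^{2}$ ($f{\left(v \right)} = \left(v^{2} + v^{2}\right) + v = 2 v^{2} + v = v + 2 v^{2}$)
$J{\left(C,P \right)} = -4$
$p{\left(-1,J{\left(2,y{\left(6 \right)} \right)} \right)} - 388 \left(120 - f{\left(3 \right)}\right) = \sqrt{-5 - 4} - 388 \left(120 - 3 \left(1 + 2 \cdot 3\right)\right) = \sqrt{-9} - 388 \left(120 - 3 \left(1 + 6\right)\right) = 3 i - 388 \left(120 - 3 \cdot 7\right) = 3 i - 388 \left(120 - 21\right) = 3 i - 38412 = -38412 + 3 i$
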